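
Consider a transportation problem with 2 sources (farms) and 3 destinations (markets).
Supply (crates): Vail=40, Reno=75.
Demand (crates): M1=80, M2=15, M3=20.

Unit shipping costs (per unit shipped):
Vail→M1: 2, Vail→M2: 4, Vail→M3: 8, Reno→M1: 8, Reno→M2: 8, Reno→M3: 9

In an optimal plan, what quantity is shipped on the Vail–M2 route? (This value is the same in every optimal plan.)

0

The minimum-cost plan:
  Vail to M1: 40 × 2 = 80
  Reno to M1: 40 × 8 = 320
  Reno to M2: 15 × 8 = 120
  Reno to M3: 20 × 9 = 180
Total cost = 700.
The route Vail→M2 is not used.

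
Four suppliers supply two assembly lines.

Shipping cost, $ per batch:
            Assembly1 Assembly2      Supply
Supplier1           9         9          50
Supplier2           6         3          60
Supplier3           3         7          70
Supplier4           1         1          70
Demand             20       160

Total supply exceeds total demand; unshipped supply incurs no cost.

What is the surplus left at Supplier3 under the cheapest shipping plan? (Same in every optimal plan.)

An optimal plan:
  Supplier2 to Assembly2: 60 × $3 = $180
  Supplier3 to Assembly1: 20 × $3 = $60
  Supplier3 to Assembly2: 30 × $7 = $210
  Supplier4 to Assembly2: 70 × $1 = $70
Total cost = $520.
Supplier3 ships 50 of its 70, leaving 20.

20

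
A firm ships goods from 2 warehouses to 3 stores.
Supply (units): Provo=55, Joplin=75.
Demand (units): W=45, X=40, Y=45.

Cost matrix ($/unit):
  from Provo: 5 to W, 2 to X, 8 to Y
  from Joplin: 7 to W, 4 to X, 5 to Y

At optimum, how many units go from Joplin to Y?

The minimum-cost plan:
  Provo->W: 45 × $5 = $225
  Provo->X: 10 × $2 = $20
  Joplin->X: 30 × $4 = $120
  Joplin->Y: 45 × $5 = $225
Total cost = $590.
So Joplin→Y carries 45 units.

45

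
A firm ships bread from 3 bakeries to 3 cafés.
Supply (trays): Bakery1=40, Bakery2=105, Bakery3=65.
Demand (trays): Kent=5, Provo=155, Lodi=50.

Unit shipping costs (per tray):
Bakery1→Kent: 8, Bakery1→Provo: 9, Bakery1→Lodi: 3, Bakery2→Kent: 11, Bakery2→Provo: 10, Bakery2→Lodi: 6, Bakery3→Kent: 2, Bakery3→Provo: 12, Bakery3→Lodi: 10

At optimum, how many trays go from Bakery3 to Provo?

Optimal shipments:
  Bakery1→Lodi: 40 × 3 = 120
  Bakery2→Provo: 95 × 10 = 950
  Bakery2→Lodi: 10 × 6 = 60
  Bakery3→Kent: 5 × 2 = 10
  Bakery3→Provo: 60 × 12 = 720
Total cost = 1860.
So Bakery3→Provo carries 60 trays.

60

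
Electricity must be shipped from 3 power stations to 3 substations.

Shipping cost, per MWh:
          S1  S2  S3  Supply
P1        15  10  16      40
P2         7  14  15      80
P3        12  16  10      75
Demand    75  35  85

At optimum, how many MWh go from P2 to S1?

75

Optimal shipments:
  P1–S2: 35 MWh
  P1–S3: 5 MWh
  P2–S1: 75 MWh
  P2–S3: 5 MWh
  P3–S3: 75 MWh
Total cost = 1780.
So P2→S1 carries 75 MWh.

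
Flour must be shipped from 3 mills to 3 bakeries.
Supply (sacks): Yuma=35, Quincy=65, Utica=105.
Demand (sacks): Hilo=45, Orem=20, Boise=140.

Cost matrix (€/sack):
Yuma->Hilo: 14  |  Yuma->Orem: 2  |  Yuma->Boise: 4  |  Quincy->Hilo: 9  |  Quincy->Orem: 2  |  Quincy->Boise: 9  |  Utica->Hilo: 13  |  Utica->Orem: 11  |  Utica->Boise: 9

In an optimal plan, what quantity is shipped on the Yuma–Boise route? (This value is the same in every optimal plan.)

35

The minimum-cost plan:
  Yuma–Boise: 35 × €4 = €140
  Quincy–Hilo: 45 × €9 = €405
  Quincy–Orem: 20 × €2 = €40
  Utica–Boise: 105 × €9 = €945
Total cost = €1530.
So Yuma→Boise carries 35 sacks.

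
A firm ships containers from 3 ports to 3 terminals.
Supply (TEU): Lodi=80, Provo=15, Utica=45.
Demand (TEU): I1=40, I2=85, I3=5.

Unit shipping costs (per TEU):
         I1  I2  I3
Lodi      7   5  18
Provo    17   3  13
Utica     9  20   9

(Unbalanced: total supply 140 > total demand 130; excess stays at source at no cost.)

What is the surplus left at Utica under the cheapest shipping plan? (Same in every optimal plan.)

10

Minimum-cost shipments:
  Lodi→I1: 10 × 7 = 70
  Lodi→I2: 70 × 5 = 350
  Provo→I2: 15 × 3 = 45
  Utica→I1: 30 × 9 = 270
  Utica→I3: 5 × 9 = 45
Total cost = 780.
Utica ships 35 of its 45, leaving 10.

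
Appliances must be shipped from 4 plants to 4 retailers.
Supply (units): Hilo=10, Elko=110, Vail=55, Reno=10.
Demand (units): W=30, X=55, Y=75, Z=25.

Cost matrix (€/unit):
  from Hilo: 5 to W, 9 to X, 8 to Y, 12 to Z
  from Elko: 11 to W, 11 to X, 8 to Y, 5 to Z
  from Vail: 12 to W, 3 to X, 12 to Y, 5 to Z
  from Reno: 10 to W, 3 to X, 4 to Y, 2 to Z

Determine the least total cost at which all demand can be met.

1120

An optimal shipping plan:
  Hilo to W: 10 × €5 = €50
  Elko to W: 20 × €11 = €220
  Elko to Y: 65 × €8 = €520
  Elko to Z: 25 × €5 = €125
  Vail to X: 55 × €3 = €165
  Reno to Y: 10 × €4 = €40
Total = 50 + 220 + 520 + 125 + 165 + 40 = €1120.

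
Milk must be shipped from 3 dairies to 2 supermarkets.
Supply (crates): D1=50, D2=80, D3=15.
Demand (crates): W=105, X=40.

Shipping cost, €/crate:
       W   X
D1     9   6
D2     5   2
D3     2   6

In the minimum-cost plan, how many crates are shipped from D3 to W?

Optimal shipments:
  D1 to W: 10 × €9 = €90
  D1 to X: 40 × €6 = €240
  D2 to W: 80 × €5 = €400
  D3 to W: 15 × €2 = €30
Total cost = €760.
So D3→W carries 15 crates.

15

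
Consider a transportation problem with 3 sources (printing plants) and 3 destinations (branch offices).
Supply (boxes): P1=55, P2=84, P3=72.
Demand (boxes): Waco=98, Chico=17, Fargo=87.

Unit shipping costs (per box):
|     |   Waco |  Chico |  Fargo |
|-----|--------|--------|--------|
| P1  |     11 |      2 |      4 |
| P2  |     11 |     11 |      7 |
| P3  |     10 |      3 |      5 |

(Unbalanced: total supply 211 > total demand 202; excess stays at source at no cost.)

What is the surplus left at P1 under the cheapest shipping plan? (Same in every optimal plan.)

An optimal plan:
  P1→Chico: 17 × 2 = 34
  P1→Fargo: 38 × 4 = 152
  P2→Waco: 75 × 11 = 825
  P3→Waco: 23 × 10 = 230
  P3→Fargo: 49 × 5 = 245
Total cost = 1486.
P1 ships 55 of its 55, leaving 0.

0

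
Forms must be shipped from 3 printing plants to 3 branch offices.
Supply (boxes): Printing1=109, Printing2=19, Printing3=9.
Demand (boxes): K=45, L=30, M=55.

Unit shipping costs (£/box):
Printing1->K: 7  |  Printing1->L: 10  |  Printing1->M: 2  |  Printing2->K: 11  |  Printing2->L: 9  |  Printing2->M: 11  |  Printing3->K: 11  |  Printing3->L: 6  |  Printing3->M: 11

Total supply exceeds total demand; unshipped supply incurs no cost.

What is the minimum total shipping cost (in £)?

670

One minimum-cost allocation:
  Printing1 to K: 45 × £7 = £315
  Printing1 to L: 2 × £10 = £20
  Printing1 to M: 55 × £2 = £110
  Printing2 to L: 19 × £9 = £171
  Printing3 to L: 9 × £6 = £54
Total = 315 + 20 + 110 + 171 + 54 = £670.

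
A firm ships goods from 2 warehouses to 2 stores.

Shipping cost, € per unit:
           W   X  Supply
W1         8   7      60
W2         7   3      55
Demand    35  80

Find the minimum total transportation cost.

620

Optimal allocation:
  W1->W: 35 × €8 = €280
  W1->X: 25 × €7 = €175
  W2->X: 55 × €3 = €165
Total = 280 + 175 + 165 = €620.
(Supply check: W1 ships 60; W2 ships 55.)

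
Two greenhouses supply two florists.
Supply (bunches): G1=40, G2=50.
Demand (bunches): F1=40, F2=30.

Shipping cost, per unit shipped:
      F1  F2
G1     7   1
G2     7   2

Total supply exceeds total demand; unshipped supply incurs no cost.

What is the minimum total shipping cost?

Optimal allocation:
  G1–F1: 10 × 7 = 70
  G1–F2: 30 × 1 = 30
  G2–F1: 30 × 7 = 210
Total = 70 + 30 + 210 = 310.

310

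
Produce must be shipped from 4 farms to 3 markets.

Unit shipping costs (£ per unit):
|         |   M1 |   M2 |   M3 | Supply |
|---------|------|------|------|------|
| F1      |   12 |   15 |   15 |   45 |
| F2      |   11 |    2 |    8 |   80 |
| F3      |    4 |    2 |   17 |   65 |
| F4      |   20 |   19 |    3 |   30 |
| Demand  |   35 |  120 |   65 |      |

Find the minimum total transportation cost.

A cheapest plan:
  F1->M1: 10 × £12 = £120
  F1->M3: 35 × £15 = £525
  F2->M2: 80 × £2 = £160
  F3->M1: 25 × £4 = £100
  F3->M2: 40 × £2 = £80
  F4->M3: 30 × £3 = £90
Total = 120 + 525 + 160 + 100 + 80 + 90 = £1075.

1075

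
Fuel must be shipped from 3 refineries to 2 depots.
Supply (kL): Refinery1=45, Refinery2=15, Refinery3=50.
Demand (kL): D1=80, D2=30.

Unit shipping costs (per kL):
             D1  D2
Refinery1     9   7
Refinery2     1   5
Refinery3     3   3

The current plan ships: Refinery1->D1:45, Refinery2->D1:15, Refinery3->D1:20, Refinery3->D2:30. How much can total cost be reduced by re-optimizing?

60

Current plan cost = 45·9 + 15·1 + 20·3 + 30·3 = 570.
Optimal plan:
  Refinery1 to D1: 15 × 9 = 135
  Refinery1 to D2: 30 × 7 = 210
  Refinery2 to D1: 15 × 1 = 15
  Refinery3 to D1: 50 × 3 = 150
Optimal cost = 510.
Saving = 570 − 510 = 60.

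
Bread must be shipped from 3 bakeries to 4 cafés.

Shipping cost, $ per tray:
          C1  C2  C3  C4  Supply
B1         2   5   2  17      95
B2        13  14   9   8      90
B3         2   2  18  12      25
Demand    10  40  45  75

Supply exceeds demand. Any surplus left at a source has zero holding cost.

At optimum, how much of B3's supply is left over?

An optimal plan:
  B1->C1: 10 × $2 = $20
  B1->C2: 15 × $5 = $75
  B1->C3: 45 × $2 = $90
  B2->C4: 75 × $8 = $600
  B3->C2: 25 × $2 = $50
Total cost = $835.
B3 ships 25 of its 25, leaving 0.

0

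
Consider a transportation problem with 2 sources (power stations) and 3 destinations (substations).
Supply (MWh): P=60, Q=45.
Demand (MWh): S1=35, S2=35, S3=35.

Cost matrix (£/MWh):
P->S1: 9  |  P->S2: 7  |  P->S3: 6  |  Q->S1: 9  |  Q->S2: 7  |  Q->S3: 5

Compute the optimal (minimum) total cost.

735

A cheapest plan:
  P to S1: 35 MWh
  P to S2: 25 MWh
  Q to S2: 10 MWh
  Q to S3: 35 MWh
Total cost = £735.
(Supply check: P ships 60; Q ships 45.)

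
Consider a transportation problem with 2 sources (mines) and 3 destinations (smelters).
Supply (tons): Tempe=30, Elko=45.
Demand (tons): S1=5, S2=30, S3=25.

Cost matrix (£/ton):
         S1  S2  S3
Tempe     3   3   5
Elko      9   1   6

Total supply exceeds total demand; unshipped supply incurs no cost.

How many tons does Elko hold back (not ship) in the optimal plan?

15

An optimal plan:
  Tempe→S1: 5 tons
  Tempe→S3: 25 tons
  Elko→S2: 30 tons
Total cost = £170.
Elko ships 30 of its 45, leaving 15.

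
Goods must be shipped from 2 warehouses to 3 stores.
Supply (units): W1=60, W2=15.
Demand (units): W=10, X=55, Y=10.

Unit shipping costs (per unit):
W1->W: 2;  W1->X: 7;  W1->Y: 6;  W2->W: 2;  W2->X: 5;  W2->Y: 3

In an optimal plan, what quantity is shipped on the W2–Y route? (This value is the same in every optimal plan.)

Optimal shipments:
  W1→W: 10 × 2 = 20
  W1→X: 50 × 7 = 350
  W2→X: 5 × 5 = 25
  W2→Y: 10 × 3 = 30
Total cost = 425.
So W2→Y carries 10 units.

10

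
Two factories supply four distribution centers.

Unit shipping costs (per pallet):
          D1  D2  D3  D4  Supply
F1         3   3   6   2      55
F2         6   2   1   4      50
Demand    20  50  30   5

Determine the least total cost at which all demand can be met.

230

A cheapest plan:
  F1->D1: 20 × 3 = 60
  F1->D2: 30 × 3 = 90
  F1->D4: 5 × 2 = 10
  F2->D2: 20 × 2 = 40
  F2->D3: 30 × 1 = 30
Total = 60 + 90 + 10 + 40 + 30 = 230.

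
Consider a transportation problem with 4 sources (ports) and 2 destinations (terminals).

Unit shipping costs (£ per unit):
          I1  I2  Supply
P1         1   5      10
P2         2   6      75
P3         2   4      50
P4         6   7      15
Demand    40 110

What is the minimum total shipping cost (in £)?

645

One minimum-cost allocation:
  P1–I2: 10 × £5 = £50
  P2–I1: 40 × £2 = £80
  P2–I2: 35 × £6 = £210
  P3–I2: 50 × £4 = £200
  P4–I2: 15 × £7 = £105
Total = 50 + 80 + 210 + 200 + 105 = £645.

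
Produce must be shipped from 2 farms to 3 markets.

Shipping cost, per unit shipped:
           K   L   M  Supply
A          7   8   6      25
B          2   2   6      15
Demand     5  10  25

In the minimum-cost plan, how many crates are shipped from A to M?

The minimum-cost plan:
  A→M: 25 × 6 = 150
  B→K: 5 × 2 = 10
  B→L: 10 × 2 = 20
Total cost = 180.
So A→M carries 25 crates.

25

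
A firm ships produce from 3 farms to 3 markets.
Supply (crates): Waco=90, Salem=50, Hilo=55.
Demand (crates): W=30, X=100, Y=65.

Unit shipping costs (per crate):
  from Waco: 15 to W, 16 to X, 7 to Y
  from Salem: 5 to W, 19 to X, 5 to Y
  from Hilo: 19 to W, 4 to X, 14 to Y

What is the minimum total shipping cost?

Optimal allocation:
  Waco->X: 45 × 16 = 720
  Waco->Y: 45 × 7 = 315
  Salem->W: 30 × 5 = 150
  Salem->Y: 20 × 5 = 100
  Hilo->X: 55 × 4 = 220
Total = 720 + 315 + 150 + 100 + 220 = 1505.
(Supply check: Waco ships 90; Salem ships 50; Hilo ships 55.)

1505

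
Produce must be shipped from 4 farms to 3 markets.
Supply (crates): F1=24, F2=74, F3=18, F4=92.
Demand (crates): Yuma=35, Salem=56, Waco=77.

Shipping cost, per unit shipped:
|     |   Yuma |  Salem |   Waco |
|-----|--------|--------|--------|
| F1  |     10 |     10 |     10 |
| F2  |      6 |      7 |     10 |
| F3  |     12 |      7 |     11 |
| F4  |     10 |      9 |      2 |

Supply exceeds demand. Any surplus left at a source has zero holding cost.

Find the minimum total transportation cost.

A cheapest plan:
  F2->Yuma: 35 crates
  F2->Salem: 38 crates
  F3->Salem: 18 crates
  F4->Waco: 77 crates
Total cost = 756.

756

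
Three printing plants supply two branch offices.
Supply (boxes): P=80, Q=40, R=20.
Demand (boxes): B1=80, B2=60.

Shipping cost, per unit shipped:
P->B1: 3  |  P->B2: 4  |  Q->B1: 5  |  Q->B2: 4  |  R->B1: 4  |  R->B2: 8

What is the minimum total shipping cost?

An optimal shipping plan:
  P to B1: 60 × 3 = 180
  P to B2: 20 × 4 = 80
  Q to B2: 40 × 4 = 160
  R to B1: 20 × 4 = 80
Total = 180 + 80 + 160 + 80 = 500.
(Supply check: P ships 80; Q ships 40; R ships 20.)

500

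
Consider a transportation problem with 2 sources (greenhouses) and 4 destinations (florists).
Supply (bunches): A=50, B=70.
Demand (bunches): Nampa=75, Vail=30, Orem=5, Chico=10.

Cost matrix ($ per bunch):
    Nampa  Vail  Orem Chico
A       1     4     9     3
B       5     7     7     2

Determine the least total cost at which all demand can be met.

An optimal shipping plan:
  A->Nampa: 50 × $1 = $50
  B->Nampa: 25 × $5 = $125
  B->Vail: 30 × $7 = $210
  B->Orem: 5 × $7 = $35
  B->Chico: 10 × $2 = $20
Total = 50 + 125 + 210 + 35 + 20 = $440.

440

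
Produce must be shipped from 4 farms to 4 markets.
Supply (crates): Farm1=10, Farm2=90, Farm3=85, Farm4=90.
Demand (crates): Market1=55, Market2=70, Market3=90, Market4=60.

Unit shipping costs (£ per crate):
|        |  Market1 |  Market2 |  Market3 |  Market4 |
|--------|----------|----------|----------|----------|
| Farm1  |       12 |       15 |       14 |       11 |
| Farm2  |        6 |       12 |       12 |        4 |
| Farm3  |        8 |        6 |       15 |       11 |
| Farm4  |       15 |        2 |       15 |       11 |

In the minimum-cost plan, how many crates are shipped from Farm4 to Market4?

0

Solving gives:
  Farm1→Market3: 10 × £14 = £140
  Farm2→Market3: 30 × £12 = £360
  Farm2→Market4: 60 × £4 = £240
  Farm3→Market1: 55 × £8 = £440
  Farm3→Market3: 30 × £15 = £450
  Farm4→Market2: 70 × £2 = £140
  Farm4→Market3: 20 × £15 = £300
Total cost = £2070.
The route Farm4→Market4 is not used.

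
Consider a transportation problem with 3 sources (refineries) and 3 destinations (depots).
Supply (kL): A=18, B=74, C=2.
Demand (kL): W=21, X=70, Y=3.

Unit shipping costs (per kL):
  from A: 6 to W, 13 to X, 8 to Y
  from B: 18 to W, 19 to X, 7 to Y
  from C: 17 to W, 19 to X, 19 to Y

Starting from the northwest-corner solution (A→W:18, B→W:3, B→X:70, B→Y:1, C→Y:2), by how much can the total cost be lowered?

26

Current plan cost = 18·6 + 3·18 + 70·19 + 1·7 + 2·19 = 1537.
Optimal plan:
  A to W: 18 kL
  B to W: 1 kL
  B to X: 70 kL
  B to Y: 3 kL
  C to W: 2 kL
Optimal cost = 1511.
Saving = 1537 − 1511 = 26.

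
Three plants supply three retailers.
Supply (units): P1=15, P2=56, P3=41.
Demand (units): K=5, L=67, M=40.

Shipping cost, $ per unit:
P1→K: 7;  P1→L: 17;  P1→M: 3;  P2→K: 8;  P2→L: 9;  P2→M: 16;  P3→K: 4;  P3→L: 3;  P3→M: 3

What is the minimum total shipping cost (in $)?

A cheapest plan:
  P1 to M: 15 × $3 = $45
  P2 to K: 5 × $8 = $40
  P2 to L: 51 × $9 = $459
  P3 to L: 16 × $3 = $48
  P3 to M: 25 × $3 = $75
Total = 45 + 40 + 459 + 48 + 75 = $667.
(Supply check: P1 ships 15; P2 ships 56; P3 ships 41.)

667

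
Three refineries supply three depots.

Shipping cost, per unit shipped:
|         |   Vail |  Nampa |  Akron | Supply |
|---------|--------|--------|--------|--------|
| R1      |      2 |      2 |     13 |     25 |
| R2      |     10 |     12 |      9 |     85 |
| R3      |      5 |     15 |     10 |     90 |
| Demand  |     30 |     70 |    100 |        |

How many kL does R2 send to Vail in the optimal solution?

0

Solving gives:
  R1->Nampa: 25 × 2 = 50
  R2->Nampa: 45 × 12 = 540
  R2->Akron: 40 × 9 = 360
  R3->Vail: 30 × 5 = 150
  R3->Akron: 60 × 10 = 600
Total cost = 1700.
The route R2→Vail is not used.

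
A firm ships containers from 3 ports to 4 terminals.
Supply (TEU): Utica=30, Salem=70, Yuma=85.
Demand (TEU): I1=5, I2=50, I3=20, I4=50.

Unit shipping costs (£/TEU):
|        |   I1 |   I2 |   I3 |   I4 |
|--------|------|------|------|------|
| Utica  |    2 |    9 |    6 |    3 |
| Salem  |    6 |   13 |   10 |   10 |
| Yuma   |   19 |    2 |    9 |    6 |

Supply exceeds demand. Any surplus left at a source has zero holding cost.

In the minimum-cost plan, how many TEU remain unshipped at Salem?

60

An optimal plan:
  Utica–I3: 15 × £6 = £90
  Utica–I4: 15 × £3 = £45
  Salem–I1: 5 × £6 = £30
  Salem–I3: 5 × £10 = £50
  Yuma–I2: 50 × £2 = £100
  Yuma–I4: 35 × £6 = £210
Total cost = £525.
Salem ships 10 of its 70, leaving 60.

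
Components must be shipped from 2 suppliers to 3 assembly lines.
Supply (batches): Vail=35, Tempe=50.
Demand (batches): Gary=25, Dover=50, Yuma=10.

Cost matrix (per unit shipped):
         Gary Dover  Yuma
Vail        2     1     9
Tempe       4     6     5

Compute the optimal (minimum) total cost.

An optimal shipping plan:
  Vail to Dover: 35 batches
  Tempe to Gary: 25 batches
  Tempe to Dover: 15 batches
  Tempe to Yuma: 10 batches
Total cost = 275.

275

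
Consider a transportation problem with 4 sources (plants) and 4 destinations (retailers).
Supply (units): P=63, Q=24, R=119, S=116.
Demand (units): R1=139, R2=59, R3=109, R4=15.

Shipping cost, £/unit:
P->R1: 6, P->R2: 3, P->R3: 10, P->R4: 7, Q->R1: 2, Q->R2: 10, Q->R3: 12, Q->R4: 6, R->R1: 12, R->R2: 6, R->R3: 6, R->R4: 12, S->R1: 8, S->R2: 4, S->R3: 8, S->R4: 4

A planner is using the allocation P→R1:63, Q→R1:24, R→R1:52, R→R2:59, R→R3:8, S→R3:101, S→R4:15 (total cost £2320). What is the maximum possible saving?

508

Current plan cost = 63·6 + 24·2 + 52·12 + 59·6 + 8·6 + 101·8 + 15·4 = £2320.
Optimal plan:
  P->R1: 63 × £6 = £378
  Q->R1: 24 × £2 = £48
  R->R2: 10 × £6 = £60
  R->R3: 109 × £6 = £654
  S->R1: 52 × £8 = £416
  S->R2: 49 × £4 = £196
  S->R4: 15 × £4 = £60
Optimal cost = £1812.
Saving = 2320 − 1812 = £508.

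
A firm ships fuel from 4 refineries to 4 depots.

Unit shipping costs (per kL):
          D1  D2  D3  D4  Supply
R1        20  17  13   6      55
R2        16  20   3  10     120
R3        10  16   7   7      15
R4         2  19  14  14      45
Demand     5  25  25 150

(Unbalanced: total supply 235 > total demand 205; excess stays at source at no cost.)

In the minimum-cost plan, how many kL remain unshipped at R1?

0

Minimum-cost shipments:
  R1 to D4: 55 kL
  R2 to D3: 25 kL
  R2 to D4: 95 kL
  R3 to D2: 15 kL
  R4 to D1: 5 kL
  R4 to D2: 10 kL
Total cost = 1795.
R1 ships 55 of its 55, leaving 0.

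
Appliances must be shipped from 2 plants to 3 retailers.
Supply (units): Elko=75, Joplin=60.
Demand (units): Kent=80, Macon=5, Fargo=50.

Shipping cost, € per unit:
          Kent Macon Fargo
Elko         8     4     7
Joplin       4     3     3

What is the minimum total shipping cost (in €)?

One minimum-cost allocation:
  Elko to Kent: 20 × €8 = €160
  Elko to Macon: 5 × €4 = €20
  Elko to Fargo: 50 × €7 = €350
  Joplin to Kent: 60 × €4 = €240
Total = 160 + 20 + 350 + 240 = €770.

770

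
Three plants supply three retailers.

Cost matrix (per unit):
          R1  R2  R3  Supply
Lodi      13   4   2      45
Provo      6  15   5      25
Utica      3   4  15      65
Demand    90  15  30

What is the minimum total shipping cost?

465

One minimum-cost allocation:
  Lodi->R2: 15 × 4 = 60
  Lodi->R3: 30 × 2 = 60
  Provo->R1: 25 × 6 = 150
  Utica->R1: 65 × 3 = 195
Total = 60 + 60 + 150 + 195 = 465.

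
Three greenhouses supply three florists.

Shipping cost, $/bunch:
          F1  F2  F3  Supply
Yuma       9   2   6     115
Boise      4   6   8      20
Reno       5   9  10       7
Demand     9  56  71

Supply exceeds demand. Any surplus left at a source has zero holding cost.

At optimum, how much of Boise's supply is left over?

An optimal plan:
  Yuma->F2: 56 × $2 = $112
  Yuma->F3: 59 × $6 = $354
  Boise->F1: 8 × $4 = $32
  Boise->F3: 12 × $8 = $96
  Reno->F1: 1 × $5 = $5
Total cost = $599.
Boise ships 20 of its 20, leaving 0.

0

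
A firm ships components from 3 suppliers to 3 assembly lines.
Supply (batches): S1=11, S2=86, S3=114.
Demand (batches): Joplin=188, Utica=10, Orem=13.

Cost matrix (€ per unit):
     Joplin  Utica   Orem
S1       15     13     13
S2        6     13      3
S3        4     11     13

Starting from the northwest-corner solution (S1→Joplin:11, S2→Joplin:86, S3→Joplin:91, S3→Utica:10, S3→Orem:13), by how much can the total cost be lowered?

246

Current plan cost = 11·15 + 86·6 + 91·4 + 10·11 + 13·13 = €1324.
Optimal plan:
  S1 to Joplin: 1 × €15 = €15
  S1 to Utica: 10 × €13 = €130
  S2 to Joplin: 73 × €6 = €438
  S2 to Orem: 13 × €3 = €39
  S3 to Joplin: 114 × €4 = €456
Optimal cost = €1078.
Saving = 1324 − 1078 = €246.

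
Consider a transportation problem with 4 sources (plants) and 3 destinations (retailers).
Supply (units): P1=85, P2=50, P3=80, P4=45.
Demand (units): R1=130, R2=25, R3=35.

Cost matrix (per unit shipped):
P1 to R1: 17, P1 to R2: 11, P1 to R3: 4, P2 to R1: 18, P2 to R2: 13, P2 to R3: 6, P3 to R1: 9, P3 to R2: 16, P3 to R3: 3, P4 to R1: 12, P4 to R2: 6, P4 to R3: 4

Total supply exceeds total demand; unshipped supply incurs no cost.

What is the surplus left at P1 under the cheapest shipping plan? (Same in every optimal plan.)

Minimum-cost shipments:
  P1->R1: 30 × 17 = 510
  P1->R3: 35 × 4 = 140
  P3->R1: 80 × 9 = 720
  P4->R1: 20 × 12 = 240
  P4->R2: 25 × 6 = 150
Total cost = 1760.
P1 ships 65 of its 85, leaving 20.

20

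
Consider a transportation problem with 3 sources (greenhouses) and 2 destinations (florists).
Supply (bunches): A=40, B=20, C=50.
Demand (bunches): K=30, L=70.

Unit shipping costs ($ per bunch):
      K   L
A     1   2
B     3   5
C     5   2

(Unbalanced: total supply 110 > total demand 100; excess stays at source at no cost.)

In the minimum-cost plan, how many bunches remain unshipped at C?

0

An optimal plan:
  A to K: 20 bunches
  A to L: 20 bunches
  B to K: 10 bunches
  C to L: 50 bunches
Total cost = $190.
C ships 50 of its 50, leaving 0.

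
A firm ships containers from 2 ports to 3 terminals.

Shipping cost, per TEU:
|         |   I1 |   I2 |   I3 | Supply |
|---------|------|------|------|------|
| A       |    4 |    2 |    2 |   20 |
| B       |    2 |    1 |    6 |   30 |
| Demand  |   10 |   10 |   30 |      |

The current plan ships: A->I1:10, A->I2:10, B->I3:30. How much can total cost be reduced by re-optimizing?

110

Current plan cost = 10·4 + 10·2 + 30·6 = 240.
Optimal plan:
  A->I3: 20 TEU
  B->I1: 10 TEU
  B->I2: 10 TEU
  B->I3: 10 TEU
Optimal cost = 130.
Saving = 240 − 130 = 110.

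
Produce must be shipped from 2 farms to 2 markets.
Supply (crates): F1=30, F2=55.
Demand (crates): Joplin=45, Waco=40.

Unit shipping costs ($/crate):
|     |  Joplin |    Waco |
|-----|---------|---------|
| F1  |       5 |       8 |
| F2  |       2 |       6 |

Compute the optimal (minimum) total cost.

390

A cheapest plan:
  F1->Waco: 30 crates
  F2->Joplin: 45 crates
  F2->Waco: 10 crates
Total cost = $390.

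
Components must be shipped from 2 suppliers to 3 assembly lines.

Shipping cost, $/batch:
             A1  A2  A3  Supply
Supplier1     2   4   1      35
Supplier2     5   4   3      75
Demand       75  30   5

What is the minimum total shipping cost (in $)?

405

An optimal shipping plan:
  Supplier1->A1: 35 batches
  Supplier2->A1: 40 batches
  Supplier2->A2: 30 batches
  Supplier2->A3: 5 batches
Total cost = $405.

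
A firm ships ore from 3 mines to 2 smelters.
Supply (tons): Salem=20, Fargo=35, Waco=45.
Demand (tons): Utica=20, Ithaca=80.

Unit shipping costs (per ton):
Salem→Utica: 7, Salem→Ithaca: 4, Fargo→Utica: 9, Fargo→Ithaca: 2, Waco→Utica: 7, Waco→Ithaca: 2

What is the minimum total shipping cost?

300

One minimum-cost allocation:
  Salem→Utica: 20 × 7 = 140
  Fargo→Ithaca: 35 × 2 = 70
  Waco→Ithaca: 45 × 2 = 90
Total = 140 + 70 + 90 = 300.
(Supply check: Salem ships 20; Fargo ships 35; Waco ships 45.)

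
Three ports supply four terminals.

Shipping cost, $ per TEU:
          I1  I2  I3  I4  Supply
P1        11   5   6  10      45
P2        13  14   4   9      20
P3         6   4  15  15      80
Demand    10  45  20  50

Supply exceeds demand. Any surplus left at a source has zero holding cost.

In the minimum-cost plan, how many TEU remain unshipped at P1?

Minimum-cost shipments:
  P1 to I4: 45 × $10 = $450
  P2 to I3: 20 × $4 = $80
  P3 to I1: 10 × $6 = $60
  P3 to I2: 45 × $4 = $180
  P3 to I4: 5 × $15 = $75
Total cost = $845.
P1 ships 45 of its 45, leaving 0.

0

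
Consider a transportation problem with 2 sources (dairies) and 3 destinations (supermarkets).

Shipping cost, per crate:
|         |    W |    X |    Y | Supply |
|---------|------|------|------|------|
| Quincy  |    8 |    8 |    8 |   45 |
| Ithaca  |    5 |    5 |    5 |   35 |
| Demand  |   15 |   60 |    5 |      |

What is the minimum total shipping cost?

One minimum-cost allocation:
  Quincy→W: 15 × 8 = 120
  Quincy→X: 25 × 8 = 200
  Quincy→Y: 5 × 8 = 40
  Ithaca→X: 35 × 5 = 175
Total = 120 + 200 + 40 + 175 = 535.

535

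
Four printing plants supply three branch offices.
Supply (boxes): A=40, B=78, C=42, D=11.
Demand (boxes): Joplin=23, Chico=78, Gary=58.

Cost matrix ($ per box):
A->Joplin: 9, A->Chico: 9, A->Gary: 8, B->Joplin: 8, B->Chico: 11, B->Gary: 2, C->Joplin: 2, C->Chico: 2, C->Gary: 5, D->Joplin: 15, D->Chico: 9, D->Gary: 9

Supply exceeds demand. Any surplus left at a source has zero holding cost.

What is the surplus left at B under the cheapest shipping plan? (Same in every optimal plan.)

An optimal plan:
  A to Chico: 39 × $9 = $351
  B to Joplin: 20 × $8 = $160
  B to Gary: 58 × $2 = $116
  C to Joplin: 3 × $2 = $6
  C to Chico: 39 × $2 = $78
Total cost = $711.
B ships 78 of its 78, leaving 0.

0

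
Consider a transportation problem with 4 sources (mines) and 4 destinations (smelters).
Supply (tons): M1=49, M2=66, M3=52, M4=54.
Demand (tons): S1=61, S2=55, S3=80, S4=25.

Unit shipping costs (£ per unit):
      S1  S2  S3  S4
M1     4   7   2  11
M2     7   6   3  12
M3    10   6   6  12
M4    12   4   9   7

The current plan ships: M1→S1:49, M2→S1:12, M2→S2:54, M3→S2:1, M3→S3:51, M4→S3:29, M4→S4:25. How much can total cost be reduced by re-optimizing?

307

Current plan cost = 49·4 + 12·7 + 54·6 + 1·6 + 51·6 + 29·9 + 25·7 = £1352.
Optimal plan:
  M1→S1: 49 tons
  M2→S3: 66 tons
  M3→S1: 12 tons
  M3→S2: 26 tons
  M3→S3: 14 tons
  M4→S2: 29 tons
  M4→S4: 25 tons
Optimal cost = £1045.
Saving = 1352 − 1045 = £307.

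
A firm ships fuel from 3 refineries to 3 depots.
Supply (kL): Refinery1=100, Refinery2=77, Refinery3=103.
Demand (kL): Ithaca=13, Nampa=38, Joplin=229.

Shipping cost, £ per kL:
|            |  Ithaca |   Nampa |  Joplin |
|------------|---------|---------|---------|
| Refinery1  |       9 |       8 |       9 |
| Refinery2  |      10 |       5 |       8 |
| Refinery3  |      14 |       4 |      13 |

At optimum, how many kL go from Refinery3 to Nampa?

Solving gives:
  Refinery1->Ithaca: 13 kL
  Refinery1->Joplin: 87 kL
  Refinery2->Joplin: 77 kL
  Refinery3->Nampa: 38 kL
  Refinery3->Joplin: 65 kL
Total cost = £2513.
So Refinery3→Nampa carries 38 kL.

38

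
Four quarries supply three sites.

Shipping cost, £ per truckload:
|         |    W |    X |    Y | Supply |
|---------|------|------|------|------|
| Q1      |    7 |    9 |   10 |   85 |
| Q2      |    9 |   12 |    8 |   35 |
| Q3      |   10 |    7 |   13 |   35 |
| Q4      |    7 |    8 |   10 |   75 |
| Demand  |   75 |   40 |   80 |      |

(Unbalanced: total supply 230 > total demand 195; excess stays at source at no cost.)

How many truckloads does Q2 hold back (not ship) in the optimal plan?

An optimal plan:
  Q1->W: 75 × £7 = £525
  Q1->Y: 10 × £10 = £100
  Q2->Y: 35 × £8 = £280
  Q3->X: 35 × £7 = £245
  Q4->X: 5 × £8 = £40
  Q4->Y: 35 × £10 = £350
Total cost = £1540.
Q2 ships 35 of its 35, leaving 0.

0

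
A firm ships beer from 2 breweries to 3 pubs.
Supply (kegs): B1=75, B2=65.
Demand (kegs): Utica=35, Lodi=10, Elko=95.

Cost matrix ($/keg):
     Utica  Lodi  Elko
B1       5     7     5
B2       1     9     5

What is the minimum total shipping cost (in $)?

One minimum-cost allocation:
  B1–Lodi: 10 × $7 = $70
  B1–Elko: 65 × $5 = $325
  B2–Utica: 35 × $1 = $35
  B2–Elko: 30 × $5 = $150
Total = 70 + 325 + 35 + 150 = $580.

580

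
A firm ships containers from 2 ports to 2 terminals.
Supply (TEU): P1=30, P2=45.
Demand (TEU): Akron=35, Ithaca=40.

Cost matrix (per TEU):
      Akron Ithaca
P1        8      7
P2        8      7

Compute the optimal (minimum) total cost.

560

An optimal shipping plan:
  P1->Ithaca: 30 × 7 = 210
  P2->Akron: 35 × 8 = 280
  P2->Ithaca: 10 × 7 = 70
Total = 210 + 280 + 70 = 560.
(Supply check: P1 ships 30; P2 ships 45.)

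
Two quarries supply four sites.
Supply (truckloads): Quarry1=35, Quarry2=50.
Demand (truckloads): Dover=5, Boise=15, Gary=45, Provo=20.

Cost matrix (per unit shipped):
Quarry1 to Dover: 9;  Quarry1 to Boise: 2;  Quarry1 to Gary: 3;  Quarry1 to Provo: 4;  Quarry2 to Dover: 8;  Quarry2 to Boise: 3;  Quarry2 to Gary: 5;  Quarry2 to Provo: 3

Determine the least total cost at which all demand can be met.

300

A cheapest plan:
  Quarry1→Gary: 35 × 3 = 105
  Quarry2→Dover: 5 × 8 = 40
  Quarry2→Boise: 15 × 3 = 45
  Quarry2→Gary: 10 × 5 = 50
  Quarry2→Provo: 20 × 3 = 60
Total = 105 + 40 + 45 + 50 + 60 = 300.
(Supply check: Quarry1 ships 35; Quarry2 ships 50.)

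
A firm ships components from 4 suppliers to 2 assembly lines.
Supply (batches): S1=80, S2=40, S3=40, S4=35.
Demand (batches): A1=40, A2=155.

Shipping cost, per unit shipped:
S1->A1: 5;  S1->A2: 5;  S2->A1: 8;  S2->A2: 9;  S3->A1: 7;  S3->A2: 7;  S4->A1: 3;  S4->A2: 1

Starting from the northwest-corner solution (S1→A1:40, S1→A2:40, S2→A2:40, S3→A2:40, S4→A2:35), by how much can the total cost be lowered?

40

Current plan cost = 40·5 + 40·5 + 40·9 + 40·7 + 35·1 = 1075.
Optimal plan:
  S1→A2: 80 batches
  S2→A1: 40 batches
  S3→A2: 40 batches
  S4→A2: 35 batches
Optimal cost = 1035.
Saving = 1075 − 1035 = 40.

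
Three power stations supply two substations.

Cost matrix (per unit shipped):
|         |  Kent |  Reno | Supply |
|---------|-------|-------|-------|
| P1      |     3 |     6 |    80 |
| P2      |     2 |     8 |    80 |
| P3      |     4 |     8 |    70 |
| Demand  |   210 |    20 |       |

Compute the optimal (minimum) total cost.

740

An optimal shipping plan:
  P1 to Kent: 60 × 3 = 180
  P1 to Reno: 20 × 6 = 120
  P2 to Kent: 80 × 2 = 160
  P3 to Kent: 70 × 4 = 280
Total = 180 + 120 + 160 + 280 = 740.
(Supply check: P1 ships 80; P2 ships 80; P3 ships 70.)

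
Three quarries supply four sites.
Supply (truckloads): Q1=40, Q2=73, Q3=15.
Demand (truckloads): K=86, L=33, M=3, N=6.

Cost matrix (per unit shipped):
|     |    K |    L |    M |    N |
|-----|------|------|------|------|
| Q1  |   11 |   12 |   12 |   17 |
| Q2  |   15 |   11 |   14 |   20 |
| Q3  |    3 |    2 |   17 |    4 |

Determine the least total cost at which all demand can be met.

1451

A cheapest plan:
  Q1–K: 40 × 11 = 440
  Q2–K: 37 × 15 = 555
  Q2–L: 33 × 11 = 363
  Q2–M: 3 × 14 = 42
  Q3–K: 9 × 3 = 27
  Q3–N: 6 × 4 = 24
Total = 440 + 555 + 363 + 42 + 27 + 24 = 1451.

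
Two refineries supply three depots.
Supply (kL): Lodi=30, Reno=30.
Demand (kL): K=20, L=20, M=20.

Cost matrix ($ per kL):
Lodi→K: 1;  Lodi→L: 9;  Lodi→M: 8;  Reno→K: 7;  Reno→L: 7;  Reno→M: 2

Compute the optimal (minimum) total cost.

An optimal shipping plan:
  Lodi–K: 20 × $1 = $20
  Lodi–L: 10 × $9 = $90
  Reno–L: 10 × $7 = $70
  Reno–M: 20 × $2 = $40
Total = 20 + 90 + 70 + 40 = $220.
(Supply check: Lodi ships 30; Reno ships 30.)

220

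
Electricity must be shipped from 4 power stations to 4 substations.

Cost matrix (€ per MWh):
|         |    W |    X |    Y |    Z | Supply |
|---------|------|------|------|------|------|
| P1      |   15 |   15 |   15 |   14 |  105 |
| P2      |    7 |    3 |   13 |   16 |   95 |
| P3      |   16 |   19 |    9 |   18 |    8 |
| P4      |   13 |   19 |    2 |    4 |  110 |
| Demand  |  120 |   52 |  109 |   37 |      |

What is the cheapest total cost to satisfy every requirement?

2314

One minimum-cost allocation:
  P1→W: 77 × €15 = €1155
  P1→Z: 28 × €14 = €392
  P2→W: 43 × €7 = €301
  P2→X: 52 × €3 = €156
  P3→Y: 8 × €9 = €72
  P4→Y: 101 × €2 = €202
  P4→Z: 9 × €4 = €36
Total = 1155 + 392 + 301 + 156 + 72 + 202 + 36 = €2314.
(Supply check: P1 ships 105; P2 ships 95; P3 ships 8; P4 ships 110.)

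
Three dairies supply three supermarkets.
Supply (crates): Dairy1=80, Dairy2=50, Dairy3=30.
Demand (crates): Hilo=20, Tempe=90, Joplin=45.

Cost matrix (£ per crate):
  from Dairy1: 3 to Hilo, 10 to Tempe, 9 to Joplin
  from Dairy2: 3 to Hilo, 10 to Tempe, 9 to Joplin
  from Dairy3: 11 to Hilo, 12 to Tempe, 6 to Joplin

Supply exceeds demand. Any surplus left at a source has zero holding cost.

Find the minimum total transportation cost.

A cheapest plan:
  Dairy1->Tempe: 80 crates
  Dairy2->Hilo: 20 crates
  Dairy2->Tempe: 10 crates
  Dairy2->Joplin: 15 crates
  Dairy3->Joplin: 30 crates
Total cost = £1275.
(Supply check: Dairy1 ships 80; Dairy2 ships 45; Dairy3 ships 30.)

1275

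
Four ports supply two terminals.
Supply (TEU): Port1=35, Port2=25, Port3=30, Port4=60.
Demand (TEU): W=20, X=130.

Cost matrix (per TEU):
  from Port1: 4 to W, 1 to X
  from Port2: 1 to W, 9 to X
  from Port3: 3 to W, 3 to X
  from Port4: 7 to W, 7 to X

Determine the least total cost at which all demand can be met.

A cheapest plan:
  Port1→X: 35 × 1 = 35
  Port2→W: 20 × 1 = 20
  Port2→X: 5 × 9 = 45
  Port3→X: 30 × 3 = 90
  Port4→X: 60 × 7 = 420
Total = 35 + 20 + 45 + 90 + 420 = 610.

610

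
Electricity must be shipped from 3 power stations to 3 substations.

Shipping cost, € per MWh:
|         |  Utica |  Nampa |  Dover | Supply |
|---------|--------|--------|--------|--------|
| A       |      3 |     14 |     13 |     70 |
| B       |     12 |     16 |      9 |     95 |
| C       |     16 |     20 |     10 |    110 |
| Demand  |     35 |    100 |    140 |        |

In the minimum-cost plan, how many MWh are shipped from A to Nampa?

Optimal shipments:
  A to Utica: 35 × €3 = €105
  A to Nampa: 35 × €14 = €490
  B to Nampa: 65 × €16 = €1040
  B to Dover: 30 × €9 = €270
  C to Dover: 110 × €10 = €1100
Total cost = €3005.
So A→Nampa carries 35 MWh.

35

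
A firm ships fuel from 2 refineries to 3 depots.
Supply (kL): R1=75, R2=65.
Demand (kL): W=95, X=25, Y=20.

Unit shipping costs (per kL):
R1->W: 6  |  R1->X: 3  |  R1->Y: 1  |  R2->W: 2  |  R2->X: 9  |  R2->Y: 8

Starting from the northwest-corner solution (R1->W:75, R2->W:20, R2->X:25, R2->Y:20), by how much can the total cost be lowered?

Current plan cost = 75·6 + 20·2 + 25·9 + 20·8 = 875.
Optimal plan:
  R1→W: 30 × 6 = 180
  R1→X: 25 × 3 = 75
  R1→Y: 20 × 1 = 20
  R2→W: 65 × 2 = 130
Optimal cost = 405.
Saving = 875 − 405 = 470.

470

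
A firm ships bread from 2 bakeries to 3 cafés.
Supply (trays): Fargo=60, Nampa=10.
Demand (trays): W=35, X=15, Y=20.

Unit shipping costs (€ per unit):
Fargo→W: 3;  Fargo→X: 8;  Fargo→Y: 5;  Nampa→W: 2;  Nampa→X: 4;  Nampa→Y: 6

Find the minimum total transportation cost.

285

An optimal shipping plan:
  Fargo–W: 35 × €3 = €105
  Fargo–X: 5 × €8 = €40
  Fargo–Y: 20 × €5 = €100
  Nampa–X: 10 × €4 = €40
Total = 105 + 40 + 100 + 40 = €285.
(Supply check: Fargo ships 60; Nampa ships 10.)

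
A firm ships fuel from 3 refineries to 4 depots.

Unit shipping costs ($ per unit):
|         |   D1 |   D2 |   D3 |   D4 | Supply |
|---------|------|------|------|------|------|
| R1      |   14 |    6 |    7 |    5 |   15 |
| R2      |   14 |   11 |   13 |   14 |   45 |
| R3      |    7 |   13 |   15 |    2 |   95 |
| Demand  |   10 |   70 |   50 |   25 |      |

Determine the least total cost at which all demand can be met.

One minimum-cost allocation:
  R1 to D3: 15 × $7 = $105
  R2 to D2: 45 × $11 = $495
  R3 to D1: 10 × $7 = $70
  R3 to D2: 25 × $13 = $325
  R3 to D3: 35 × $15 = $525
  R3 to D4: 25 × $2 = $50
Total = 105 + 495 + 70 + 325 + 525 + 50 = $1570.

1570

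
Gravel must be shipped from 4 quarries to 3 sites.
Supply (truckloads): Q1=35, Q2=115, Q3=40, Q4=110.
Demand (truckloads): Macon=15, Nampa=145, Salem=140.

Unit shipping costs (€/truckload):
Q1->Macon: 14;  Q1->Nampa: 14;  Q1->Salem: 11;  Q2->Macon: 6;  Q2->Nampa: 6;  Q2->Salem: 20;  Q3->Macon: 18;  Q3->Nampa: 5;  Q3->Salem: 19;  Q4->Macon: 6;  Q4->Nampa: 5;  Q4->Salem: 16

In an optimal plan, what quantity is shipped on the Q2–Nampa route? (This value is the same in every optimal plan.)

100

Solving gives:
  Q1→Salem: 35 × €11 = €385
  Q2→Macon: 15 × €6 = €90
  Q2→Nampa: 100 × €6 = €600
  Q3→Nampa: 40 × €5 = €200
  Q4→Nampa: 5 × €5 = €25
  Q4→Salem: 105 × €16 = €1680
Total cost = €2980.
So Q2→Nampa carries 100 truckloads.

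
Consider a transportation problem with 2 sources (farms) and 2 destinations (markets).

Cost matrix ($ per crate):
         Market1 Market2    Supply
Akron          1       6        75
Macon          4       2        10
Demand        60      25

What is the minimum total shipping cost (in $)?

170

An optimal shipping plan:
  Akron->Market1: 60 × $1 = $60
  Akron->Market2: 15 × $6 = $90
  Macon->Market2: 10 × $2 = $20
Total = 60 + 90 + 20 = $170.
(Supply check: Akron ships 75; Macon ships 10.)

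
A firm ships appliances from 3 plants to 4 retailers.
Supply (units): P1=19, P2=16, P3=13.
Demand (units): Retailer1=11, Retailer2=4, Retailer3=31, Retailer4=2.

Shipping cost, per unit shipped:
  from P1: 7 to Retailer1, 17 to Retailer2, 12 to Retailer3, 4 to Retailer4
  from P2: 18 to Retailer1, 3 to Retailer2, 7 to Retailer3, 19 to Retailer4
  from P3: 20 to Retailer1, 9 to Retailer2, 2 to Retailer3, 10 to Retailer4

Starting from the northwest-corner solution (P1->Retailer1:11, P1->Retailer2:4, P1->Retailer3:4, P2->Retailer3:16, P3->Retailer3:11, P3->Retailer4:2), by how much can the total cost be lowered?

68

Current plan cost = 11·7 + 4·17 + 4·12 + 16·7 + 11·2 + 2·10 = 347.
Optimal plan:
  P1→Retailer1: 11 × 7 = 77
  P1→Retailer3: 6 × 12 = 72
  P1→Retailer4: 2 × 4 = 8
  P2→Retailer2: 4 × 3 = 12
  P2→Retailer3: 12 × 7 = 84
  P3→Retailer3: 13 × 2 = 26
Optimal cost = 279.
Saving = 347 − 279 = 68.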